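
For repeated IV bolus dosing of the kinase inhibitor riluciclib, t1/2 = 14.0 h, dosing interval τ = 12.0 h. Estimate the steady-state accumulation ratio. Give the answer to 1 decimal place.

2.2

k = ln2 / t½ = 0.693147 / 14.0 = 0.04951 h⁻¹
e^(−kτ) = e^(−0.04951 × 12.0) = 0.5520
Accumulation ratio R = 1 / (1 − e^(−kτ)) = 1 / (1 − 0.5520) = 2.232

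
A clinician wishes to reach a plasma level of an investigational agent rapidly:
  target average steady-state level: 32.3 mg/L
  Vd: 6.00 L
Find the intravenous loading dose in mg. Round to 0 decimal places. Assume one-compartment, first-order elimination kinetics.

194 mg

LD = Css × Vd = 32.3 × 6.00 = 193.8 mg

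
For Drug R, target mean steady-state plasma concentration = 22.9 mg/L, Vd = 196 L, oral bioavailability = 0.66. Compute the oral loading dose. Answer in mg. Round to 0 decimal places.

6801 mg

LD = Css × Vd / F = 22.9 × 196 / 0.66 = 6801 mg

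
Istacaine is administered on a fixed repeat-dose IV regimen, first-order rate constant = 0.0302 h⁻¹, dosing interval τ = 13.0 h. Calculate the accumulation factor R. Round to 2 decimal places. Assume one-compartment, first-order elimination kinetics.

3.08

e^(−kτ) = e^(−0.03020 × 13.0) = 0.6753
Accumulation ratio R = 1 / (1 − e^(−kτ)) = 1 / (1 − 0.6753) = 3.080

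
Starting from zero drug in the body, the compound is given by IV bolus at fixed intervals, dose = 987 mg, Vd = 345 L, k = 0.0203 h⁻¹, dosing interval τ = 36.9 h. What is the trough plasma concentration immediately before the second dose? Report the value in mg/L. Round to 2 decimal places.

C₀ per dose = Dose / Vd = 987 / 345 = 2.861 mg/L
Fraction remaining after one interval: r = e^(−kτ) = e^(−0.02030 × 36.9) = 0.4728
Before dose 2, 1 dose has been given (aged 1τ).
C_trough = C₀ × r = 2.861 × 0.4728 = 1.353 mg/L

1.35 mg/L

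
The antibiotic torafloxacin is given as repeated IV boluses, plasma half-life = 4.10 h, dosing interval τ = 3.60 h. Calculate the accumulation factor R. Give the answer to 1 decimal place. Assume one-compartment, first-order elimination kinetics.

k = ln2 / t½ = 0.693147 / 4.10 = 0.1691 h⁻¹
e^(−kτ) = e^(−0.1691 × 3.60) = 0.5440
Accumulation ratio R = 1 / (1 − e^(−kτ)) = 1 / (1 − 0.5440) = 2.193

2.2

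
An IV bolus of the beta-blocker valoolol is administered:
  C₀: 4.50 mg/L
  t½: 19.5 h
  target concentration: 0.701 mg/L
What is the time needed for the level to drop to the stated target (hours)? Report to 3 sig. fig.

52.3 h

k = ln2 / t½ = 0.693147 / 19.5 = 0.03555 h⁻¹
t = ln(C₀ / C) / k = ln(4.500 / 0.701) / 0.03555
  = ln(6.419) / 0.03555 = 1.859 / 0.03555 = 52.29 h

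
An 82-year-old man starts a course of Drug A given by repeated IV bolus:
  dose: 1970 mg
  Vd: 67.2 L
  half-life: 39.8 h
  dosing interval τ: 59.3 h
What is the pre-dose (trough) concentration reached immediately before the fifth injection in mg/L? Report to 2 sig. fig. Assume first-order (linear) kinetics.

16 mg/L

C₀ per dose = Dose / Vd = 1970 / 67.2 = 29.32 mg/L
k = ln2 / t½ = 0.693147 / 39.8 = 0.01742 h⁻¹
Fraction remaining after one interval: r = e^(−kτ) = e^(−0.01742 × 59.3) = 0.3559
Before dose 5, 4 doses have been given (aged 1τ, 2τ, 3τ, 4τ).
C_trough = C₀ × (r + r² + … + r^4) = C₀ × r(1−r^4)/(1−r)
        = 29.32 × 0.3559 × (1 − 0.01604) / (1 − 0.3559) = 15.94 mg/L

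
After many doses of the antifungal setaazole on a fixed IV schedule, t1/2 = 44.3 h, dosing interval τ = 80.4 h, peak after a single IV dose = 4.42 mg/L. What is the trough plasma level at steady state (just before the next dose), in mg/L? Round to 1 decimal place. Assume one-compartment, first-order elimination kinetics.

1.8 mg/L

k = ln2 / t½ = 0.693147 / 44.3 = 0.01565 h⁻¹
e^(−kτ) = e^(−0.01565 × 80.4) = 0.2841
Accumulation ratio R = 1 / (1 − e^(−kτ)) = 1 / (1 − 0.2841) = 1.397
Steady-state trough = C₀ × R × e^(−kτ) = 4.42 × 1.397 × 0.2841 = 1.754 mg/L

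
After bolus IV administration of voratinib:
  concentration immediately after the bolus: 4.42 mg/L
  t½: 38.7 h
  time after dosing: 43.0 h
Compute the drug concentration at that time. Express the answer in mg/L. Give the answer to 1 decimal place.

k = ln2 / t½ = 0.693147 / 38.7 = 0.01791 h⁻¹
C = C₀ · e^(−k·t) = 4.420 × e^(−0.01791 × 43.0)
  = 4.420 × 0.4630 = 2.046 mg/L

2.0 mg/L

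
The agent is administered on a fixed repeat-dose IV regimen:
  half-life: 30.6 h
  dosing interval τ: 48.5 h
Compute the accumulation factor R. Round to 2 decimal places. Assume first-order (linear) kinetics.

1.50

k = ln2 / t½ = 0.693147 / 30.6 = 0.02265 h⁻¹
e^(−kτ) = e^(−0.02265 × 48.5) = 0.3334
Accumulation ratio R = 1 / (1 − e^(−kτ)) = 1 / (1 − 0.3334) = 1.500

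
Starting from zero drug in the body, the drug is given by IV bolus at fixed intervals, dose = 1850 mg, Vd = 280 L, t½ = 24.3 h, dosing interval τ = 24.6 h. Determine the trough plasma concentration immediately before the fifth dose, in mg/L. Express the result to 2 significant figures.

6.1 mg/L

C₀ per dose = Dose / Vd = 1850 / 280 = 6.607 mg/L
k = ln2 / t½ = 0.693147 / 24.3 = 0.02852 h⁻¹
Fraction remaining after one interval: r = e^(−kτ) = e^(−0.02852 × 24.6) = 0.4958
Before dose 5, 4 doses have been given (aged 1τ, 2τ, 3τ, 4τ).
C_trough = C₀ × (r + r² + … + r^4) = C₀ × r(1−r^4)/(1−r)
        = 6.607 × 0.4958 × (1 − 0.06043) / (1 − 0.4958) = 6.104 mg/L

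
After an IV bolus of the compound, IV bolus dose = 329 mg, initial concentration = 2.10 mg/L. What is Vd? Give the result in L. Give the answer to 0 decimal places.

157 L

Vd = Dose / C₀ = 329.0 / 2.10 = 156.7 L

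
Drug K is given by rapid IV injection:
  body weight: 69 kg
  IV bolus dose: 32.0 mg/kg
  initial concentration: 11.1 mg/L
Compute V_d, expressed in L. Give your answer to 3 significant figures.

199 L

Dose = 32.0 × 69 = 2208 mg
Vd = Dose / C₀ = 2208 / 11.1 = 198.9 L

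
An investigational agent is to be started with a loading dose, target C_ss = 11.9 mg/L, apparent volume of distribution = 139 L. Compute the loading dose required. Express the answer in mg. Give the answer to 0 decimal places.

LD = Css × Vd = 11.9 × 139 = 1654 mg

1654 mg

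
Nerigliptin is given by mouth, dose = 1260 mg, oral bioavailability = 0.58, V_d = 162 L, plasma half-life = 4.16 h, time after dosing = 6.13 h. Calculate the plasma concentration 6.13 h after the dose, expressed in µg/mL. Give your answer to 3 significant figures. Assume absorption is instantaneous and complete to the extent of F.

1.62 µg/mL

Amount reaching circulation = F × Dose = 0.58 × 1260 = 730.8 mg
C₀ = F·Dose / Vd = 730.8 / 162 = 4.511 mg/L
k = ln2 / t½ = 0.693147 / 4.16 = 0.1666 h⁻¹
C = C₀ · e^(−k·t) = 4.511 × e^(−0.1666 × 6.13)
  = 4.511 × 0.3601 = 1.624 mg/L
(1.624 mg/L = 1.624 µg/mL)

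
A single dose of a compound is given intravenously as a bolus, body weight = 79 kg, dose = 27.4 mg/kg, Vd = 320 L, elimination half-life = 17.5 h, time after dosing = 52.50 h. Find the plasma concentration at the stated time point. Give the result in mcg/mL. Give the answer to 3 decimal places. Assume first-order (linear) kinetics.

Total dose = 27.4 × 79 = 2165 mg
C₀ = Dose / Vd = 2165 / 320 = 6.766 mg/L
k = ln2 / t½ = 0.693147 / 17.5 = 0.03961 h⁻¹
t / t½ = 52.50 / 17.5 = 3 half-lives
C = C₀ × (1/2)^3 = 6.766 × 0.1250 = 0.8458 mg/L
(0.8458 mg/L = 0.8458 mcg/mL)

0.846 mcg/mL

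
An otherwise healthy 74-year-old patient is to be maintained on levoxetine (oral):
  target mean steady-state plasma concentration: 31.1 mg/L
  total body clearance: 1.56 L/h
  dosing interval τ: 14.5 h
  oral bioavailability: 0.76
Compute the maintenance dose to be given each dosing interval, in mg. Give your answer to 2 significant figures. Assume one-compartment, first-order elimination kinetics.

At steady state, F × (Dose/τ) = Css × CL.
Dose = Css × CL × τ / F = 31.1 × 1.560 × 14.5 / 0.76 = 925.6 mg

930 mg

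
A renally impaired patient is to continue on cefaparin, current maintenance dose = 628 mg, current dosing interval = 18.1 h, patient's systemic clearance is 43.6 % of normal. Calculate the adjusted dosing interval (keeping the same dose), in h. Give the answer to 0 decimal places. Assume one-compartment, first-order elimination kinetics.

42 h

To keep the same average steady-state level, dosing rate must scale with clearance.
CL ratio = 43.6 / 100 = 0.4360
New interval (same dose) = 18.1 / 0.4360 = 41.51 h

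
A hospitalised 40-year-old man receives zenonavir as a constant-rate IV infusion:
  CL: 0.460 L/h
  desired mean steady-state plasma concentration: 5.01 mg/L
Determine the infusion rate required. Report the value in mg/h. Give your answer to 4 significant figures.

At steady state, infusion rate R₀ = Css × CL = 5.01 × 0.4600 = 2.305 mg/h

2.305 mg/h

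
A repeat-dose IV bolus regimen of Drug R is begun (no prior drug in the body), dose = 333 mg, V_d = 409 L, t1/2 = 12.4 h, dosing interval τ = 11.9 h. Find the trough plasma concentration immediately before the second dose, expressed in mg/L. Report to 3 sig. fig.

0.419 mg/L

C₀ per dose = Dose / Vd = 333 / 409 = 0.8142 mg/L
k = ln2 / t½ = 0.693147 / 12.4 = 0.05590 h⁻¹
Fraction remaining after one interval: r = e^(−kτ) = e^(−0.05590 × 11.9) = 0.5142
Before dose 2, 1 dose has been given (aged 1τ).
C_trough = C₀ × r = 0.8142 × 0.5142 = 0.4187 mg/L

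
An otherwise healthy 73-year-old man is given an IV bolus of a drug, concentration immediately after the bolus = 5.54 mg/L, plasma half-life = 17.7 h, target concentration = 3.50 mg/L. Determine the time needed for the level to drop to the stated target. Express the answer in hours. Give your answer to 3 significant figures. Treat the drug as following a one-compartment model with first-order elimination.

k = ln2 / t½ = 0.693147 / 17.7 = 0.03916 h⁻¹
t = ln(C₀ / C) / k = ln(5.540 / 3.50) / 0.03916
  = ln(1.583) / 0.03916 = 0.4593 / 0.03916 = 11.73 h

11.7 h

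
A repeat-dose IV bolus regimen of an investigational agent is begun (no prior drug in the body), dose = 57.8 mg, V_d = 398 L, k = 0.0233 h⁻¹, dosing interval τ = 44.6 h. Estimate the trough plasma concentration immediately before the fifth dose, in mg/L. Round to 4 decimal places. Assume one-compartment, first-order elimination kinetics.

0.0782 mg/L

C₀ per dose = Dose / Vd = 57.8 / 398 = 0.1452 mg/L
Fraction remaining after one interval: r = e^(−kτ) = e^(−0.02330 × 44.6) = 0.3537
Before dose 5, 4 doses have been given (aged 1τ, 2τ, 3τ, 4τ).
C_trough = C₀ × (r + r² + … + r^4) = C₀ × r(1−r^4)/(1−r)
        = 0.1452 × 0.3537 × (1 − 0.01565) / (1 − 0.3537) = 0.07822 mg/L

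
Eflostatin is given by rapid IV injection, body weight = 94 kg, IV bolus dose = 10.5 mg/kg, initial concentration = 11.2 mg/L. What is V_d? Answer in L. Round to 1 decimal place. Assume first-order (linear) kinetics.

Dose = 10.5 × 94 = 987.0 mg
Vd = Dose / C₀ = 987.0 / 11.2 = 88.13 L

88.1 L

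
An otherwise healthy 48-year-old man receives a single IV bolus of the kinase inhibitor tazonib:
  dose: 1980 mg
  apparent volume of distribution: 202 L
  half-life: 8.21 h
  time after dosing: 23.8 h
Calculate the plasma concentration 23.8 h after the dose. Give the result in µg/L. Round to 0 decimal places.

C₀ = Dose / Vd = 1980 / 202 = 9.802 mg/L
k = ln2 / t½ = 0.693147 / 8.21 = 0.08443 h⁻¹
C = C₀ · e^(−k·t) = 9.802 × e^(−0.08443 × 23.8)
  = 9.802 × 0.1341 = 1.314 mg/L
Convert: 1.314 mg/L × 1000 = 1314 µg/L

1314 µg/L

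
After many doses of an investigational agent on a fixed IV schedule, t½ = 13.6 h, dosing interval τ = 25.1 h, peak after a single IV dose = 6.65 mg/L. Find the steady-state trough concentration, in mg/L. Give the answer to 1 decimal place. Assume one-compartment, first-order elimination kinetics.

2.6 mg/L

k = ln2 / t½ = 0.693147 / 13.6 = 0.05097 h⁻¹
e^(−kτ) = e^(−0.05097 × 25.1) = 0.2782
Accumulation ratio R = 1 / (1 − e^(−kτ)) = 1 / (1 − 0.2782) = 1.385
Steady-state trough = C₀ × R × e^(−kτ) = 6.65 × 1.385 × 0.2782 = 2.562 mg/L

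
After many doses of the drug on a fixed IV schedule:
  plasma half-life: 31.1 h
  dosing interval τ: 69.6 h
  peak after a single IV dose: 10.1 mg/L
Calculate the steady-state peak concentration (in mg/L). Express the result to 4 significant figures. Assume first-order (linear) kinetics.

12.82 mg/L

k = ln2 / t½ = 0.693147 / 31.1 = 0.02229 h⁻¹
e^(−kτ) = e^(−0.02229 × 69.6) = 0.2120
Accumulation ratio R = 1 / (1 − e^(−kτ)) = 1 / (1 − 0.2120) = 1.269
Steady-state peak = C₀ × R = 10.1 × 1.269 = 12.82 mg/L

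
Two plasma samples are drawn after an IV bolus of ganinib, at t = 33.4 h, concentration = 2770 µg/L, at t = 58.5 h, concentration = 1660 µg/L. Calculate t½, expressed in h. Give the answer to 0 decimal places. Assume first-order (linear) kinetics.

k = ln(C₁/C₂) / (t₂ − t₁) = ln(2770/1660) / (58.5 − 33.4)
  = 0.5120 / 25.10 = 0.02040 h⁻¹
t½ = ln2 / k = 0.693147 / 0.02040 = 33.98 h

34 h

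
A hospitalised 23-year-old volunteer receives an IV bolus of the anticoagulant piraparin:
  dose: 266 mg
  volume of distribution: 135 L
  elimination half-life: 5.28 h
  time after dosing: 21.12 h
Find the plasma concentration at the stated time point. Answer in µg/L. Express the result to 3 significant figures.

C₀ = Dose / Vd = 266.0 / 135 = 1.970 mg/L
k = ln2 / t½ = 0.693147 / 5.28 = 0.1313 h⁻¹
t / t½ = 21.12 / 5.28 = 4 half-lives
C = C₀ × (1/2)^4 = 1.970 × 0.06250 = 0.1231 mg/L
Convert: 0.1231 mg/L × 1000 = 123.1 µg/L

123 µg/L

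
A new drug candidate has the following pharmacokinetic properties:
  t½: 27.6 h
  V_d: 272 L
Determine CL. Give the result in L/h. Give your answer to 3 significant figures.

k = ln2 / t½ = 0.693147 / 27.6 = 0.02511 h⁻¹
CL = k × Vd = 0.02511 × 272 = 6.830 L/h

6.83 L/h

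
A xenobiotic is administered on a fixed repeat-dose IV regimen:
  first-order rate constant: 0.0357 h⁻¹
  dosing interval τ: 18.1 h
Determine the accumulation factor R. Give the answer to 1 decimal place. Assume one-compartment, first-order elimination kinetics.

e^(−kτ) = e^(−0.03570 × 18.1) = 0.5240
Accumulation ratio R = 1 / (1 − e^(−kτ)) = 1 / (1 − 0.5240) = 2.101

2.1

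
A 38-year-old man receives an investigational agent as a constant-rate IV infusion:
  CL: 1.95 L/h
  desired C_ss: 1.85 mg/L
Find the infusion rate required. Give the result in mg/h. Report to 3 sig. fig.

3.61 mg/h

At steady state, infusion rate R₀ = Css × CL = 1.85 × 1.950 = 3.608 mg/h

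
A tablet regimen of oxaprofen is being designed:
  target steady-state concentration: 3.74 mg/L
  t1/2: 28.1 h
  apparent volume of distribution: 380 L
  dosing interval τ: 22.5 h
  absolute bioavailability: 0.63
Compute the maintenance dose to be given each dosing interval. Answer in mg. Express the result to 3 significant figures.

1250 mg

k = ln2 / t½ = 0.693147 / 28.1 = 0.02467 h⁻¹
CL = k × Vd = 0.02467 × 380 = 9.375 L/h
At steady state, F × (Dose/τ) = Css × CL.
Dose = Css × CL × τ / F = 3.74 × 9.375 × 22.5 / 0.63 = 1252 mg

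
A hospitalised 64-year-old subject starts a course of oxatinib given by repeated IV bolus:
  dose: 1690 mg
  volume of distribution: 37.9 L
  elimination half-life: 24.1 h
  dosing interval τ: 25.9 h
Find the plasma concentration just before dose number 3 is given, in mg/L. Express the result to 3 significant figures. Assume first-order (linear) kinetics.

31.2 mg/L

C₀ per dose = Dose / Vd = 1690 / 37.9 = 44.59 mg/L
k = ln2 / t½ = 0.693147 / 24.1 = 0.02876 h⁻¹
Fraction remaining after one interval: r = e^(−kτ) = e^(−0.02876 × 25.9) = 0.4748
Before dose 3, 2 doses have been given (aged 1τ, 2τ).
C_trough = C₀ × (r + r²) = 44.59 × (0.4748 + 0.2254) = 31.22 mg/L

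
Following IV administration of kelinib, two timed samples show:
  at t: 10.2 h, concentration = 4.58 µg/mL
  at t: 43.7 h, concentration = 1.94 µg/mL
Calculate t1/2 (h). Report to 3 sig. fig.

k = ln(C₁/C₂) / (t₂ − t₁) = ln(4.58/1.94) / (43.7 − 10.2)
  = 0.8590 / 33.50 = 0.02564 h⁻¹
t½ = ln2 / k = 0.693147 / 0.02564 = 27.03 h

27.0 h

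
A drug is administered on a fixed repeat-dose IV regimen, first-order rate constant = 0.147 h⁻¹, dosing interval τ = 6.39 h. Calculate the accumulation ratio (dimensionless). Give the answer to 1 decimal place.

e^(−kτ) = e^(−0.1470 × 6.39) = 0.3909
Accumulation ratio R = 1 / (1 − e^(−kτ)) = 1 / (1 − 0.3909) = 1.642

1.6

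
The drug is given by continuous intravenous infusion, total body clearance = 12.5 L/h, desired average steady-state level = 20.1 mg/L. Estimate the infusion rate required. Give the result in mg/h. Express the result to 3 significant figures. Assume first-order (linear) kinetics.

251 mg/h

At steady state, infusion rate R₀ = Css × CL = 20.1 × 12.50 = 251.3 mg/h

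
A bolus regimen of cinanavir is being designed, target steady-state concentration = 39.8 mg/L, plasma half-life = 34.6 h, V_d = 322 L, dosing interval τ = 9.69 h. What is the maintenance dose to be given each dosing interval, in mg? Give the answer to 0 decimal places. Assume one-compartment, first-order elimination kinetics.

2488 mg

k = ln2 / t½ = 0.693147 / 34.6 = 0.02003 h⁻¹
CL = k × Vd = 0.02003 × 322 = 6.450 L/h
At steady state, Dose/τ = Css × CL.
Dose = Css × CL × τ = 39.8 × 6.450 × 9.69 = 2488 mg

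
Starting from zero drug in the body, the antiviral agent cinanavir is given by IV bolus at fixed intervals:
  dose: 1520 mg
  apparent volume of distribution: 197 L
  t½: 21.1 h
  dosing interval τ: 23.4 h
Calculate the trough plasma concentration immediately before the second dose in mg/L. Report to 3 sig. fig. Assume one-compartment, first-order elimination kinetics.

C₀ per dose = Dose / Vd = 1520 / 197 = 7.716 mg/L
k = ln2 / t½ = 0.693147 / 21.1 = 0.03285 h⁻¹
Fraction remaining after one interval: r = e^(−kτ) = e^(−0.03285 × 23.4) = 0.4636
Before dose 2, 1 dose has been given (aged 1τ).
C_trough = C₀ × r = 7.716 × 0.4636 = 3.577 mg/L

3.58 mg/L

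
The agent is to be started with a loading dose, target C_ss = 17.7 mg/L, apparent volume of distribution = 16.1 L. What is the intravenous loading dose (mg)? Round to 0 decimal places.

LD = Css × Vd = 17.7 × 16.1 = 285.0 mg

285 mg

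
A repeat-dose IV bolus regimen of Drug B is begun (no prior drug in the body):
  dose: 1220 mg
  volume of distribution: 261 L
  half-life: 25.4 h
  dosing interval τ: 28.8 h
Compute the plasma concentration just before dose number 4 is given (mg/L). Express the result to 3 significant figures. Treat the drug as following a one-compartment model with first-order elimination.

C₀ per dose = Dose / Vd = 1220 / 261 = 4.674 mg/L
k = ln2 / t½ = 0.693147 / 25.4 = 0.02729 h⁻¹
Fraction remaining after one interval: r = e^(−kτ) = e^(−0.02729 × 28.8) = 0.4557
Before dose 4, 3 doses have been given (aged 1τ, 2τ, 3τ).
C_trough = C₀ × (r + r² + … + r^3) = C₀ × r(1−r^3)/(1−r)
        = 4.674 × 0.4557 × (1 − 0.09463) / (1 − 0.4557) = 3.543 mg/L

3.54 mg/L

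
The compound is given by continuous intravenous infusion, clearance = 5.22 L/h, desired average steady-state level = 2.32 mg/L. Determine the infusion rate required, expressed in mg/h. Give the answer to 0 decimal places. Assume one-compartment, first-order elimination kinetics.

12 mg/h

At steady state, infusion rate R₀ = Css × CL = 2.32 × 5.220 = 12.11 mg/h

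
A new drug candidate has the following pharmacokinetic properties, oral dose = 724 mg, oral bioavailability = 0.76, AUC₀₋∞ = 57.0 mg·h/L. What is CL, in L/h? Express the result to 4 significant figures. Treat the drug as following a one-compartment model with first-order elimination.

9.653 L/h

CL = F·Dose / AUC = 0.76 × 724 / 57.0 = 9.653 L/h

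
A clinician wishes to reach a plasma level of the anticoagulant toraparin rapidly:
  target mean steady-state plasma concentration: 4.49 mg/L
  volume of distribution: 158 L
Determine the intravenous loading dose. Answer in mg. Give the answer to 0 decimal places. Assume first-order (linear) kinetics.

709 mg

LD = Css × Vd = 4.49 × 158 = 709.4 mg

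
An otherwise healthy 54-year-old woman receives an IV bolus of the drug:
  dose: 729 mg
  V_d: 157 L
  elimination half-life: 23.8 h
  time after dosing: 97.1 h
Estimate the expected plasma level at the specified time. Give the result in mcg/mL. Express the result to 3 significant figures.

C₀ = Dose / Vd = 729.0 / 157 = 4.643 mg/L
k = ln2 / t½ = 0.693147 / 23.8 = 0.02912 h⁻¹
C = C₀ · e^(−k·t) = 4.643 × e^(−0.02912 × 97.1)
  = 4.643 × 0.05916 = 0.2747 mg/L
(0.2747 mg/L = 0.2747 mcg/mL)

0.275 mcg/mL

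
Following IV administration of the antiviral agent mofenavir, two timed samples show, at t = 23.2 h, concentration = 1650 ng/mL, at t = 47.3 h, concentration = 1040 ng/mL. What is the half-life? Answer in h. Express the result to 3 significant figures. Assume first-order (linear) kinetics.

k = ln(C₁/C₂) / (t₂ − t₁) = ln(1650/1040) / (47.3 − 23.2)
  = 0.4616 / 24.10 = 0.01915 h⁻¹
t½ = ln2 / k = 0.693147 / 0.01915 = 36.20 h

36.2 h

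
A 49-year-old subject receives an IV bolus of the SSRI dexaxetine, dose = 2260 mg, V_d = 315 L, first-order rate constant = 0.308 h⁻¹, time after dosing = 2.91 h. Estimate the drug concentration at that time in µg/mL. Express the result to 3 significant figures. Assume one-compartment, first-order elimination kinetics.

C₀ = Dose / Vd = 2260 / 315 = 7.175 mg/L
C = C₀ · e^(−k·t) = 7.175 × e^(−0.3080 × 2.91)
  = 7.175 × 0.4081 = 2.928 mg/L
(2.928 mg/L = 2.928 µg/mL)

2.93 µg/mL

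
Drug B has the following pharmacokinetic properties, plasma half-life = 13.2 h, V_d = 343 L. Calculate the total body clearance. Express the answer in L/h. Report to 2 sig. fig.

k = ln2 / t½ = 0.693147 / 13.2 = 0.05251 h⁻¹
CL = k × Vd = 0.05251 × 343 = 18.01 L/h

18 L/h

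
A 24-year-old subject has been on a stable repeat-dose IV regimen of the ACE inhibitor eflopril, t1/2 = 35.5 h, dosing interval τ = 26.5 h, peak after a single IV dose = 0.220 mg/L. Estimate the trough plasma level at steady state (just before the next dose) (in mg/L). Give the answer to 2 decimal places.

0.32 mg/L

k = ln2 / t½ = 0.693147 / 35.5 = 0.01953 h⁻¹
e^(−kτ) = e^(−0.01953 × 26.5) = 0.5960
Accumulation ratio R = 1 / (1 − e^(−kτ)) = 1 / (1 − 0.5960) = 2.475
Steady-state trough = C₀ × R × e^(−kτ) = 0.220 × 2.475 × 0.5960 = 0.3245 mg/L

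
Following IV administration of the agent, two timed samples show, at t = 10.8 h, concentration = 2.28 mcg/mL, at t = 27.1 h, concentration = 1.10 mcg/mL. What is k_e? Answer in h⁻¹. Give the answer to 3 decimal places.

k = ln(C₁/C₂) / (t₂ − t₁) = ln(2.28/1.10) / (27.1 − 10.8)
  = 0.7289 / 16.30 = 0.04472 h⁻¹

0.045 h⁻¹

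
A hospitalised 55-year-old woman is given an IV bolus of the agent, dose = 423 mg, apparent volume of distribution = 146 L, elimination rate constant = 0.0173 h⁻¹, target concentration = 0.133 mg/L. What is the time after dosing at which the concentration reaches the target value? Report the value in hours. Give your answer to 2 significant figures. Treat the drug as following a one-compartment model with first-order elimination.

C₀ = Dose / Vd = 423.0 / 146 = 2.897 mg/L
t = ln(C₀ / C) / k = ln(2.897 / 0.133) / 0.01730
  = ln(21.78) / 0.01730 = 3.081 / 0.01730 = 178.1 h

180 h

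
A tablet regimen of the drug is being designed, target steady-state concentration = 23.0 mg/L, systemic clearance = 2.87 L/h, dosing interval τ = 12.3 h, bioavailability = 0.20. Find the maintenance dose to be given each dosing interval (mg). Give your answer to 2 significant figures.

4100 mg

At steady state, F × (Dose/τ) = Css × CL.
Dose = Css × CL × τ / F = 23.0 × 2.870 × 12.3 / 0.20 = 4060 mg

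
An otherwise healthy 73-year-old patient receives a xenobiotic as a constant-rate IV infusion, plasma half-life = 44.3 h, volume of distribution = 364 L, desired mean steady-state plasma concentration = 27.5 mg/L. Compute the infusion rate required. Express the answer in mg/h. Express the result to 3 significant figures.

k = ln2 / t½ = 0.693147 / 44.3 = 0.01565 h⁻¹
CL = k × Vd = 0.01565 × 364 = 5.697 L/h
At steady state, infusion rate R₀ = Css × CL = 27.5 × 5.697 = 156.7 mg/h

157 mg/h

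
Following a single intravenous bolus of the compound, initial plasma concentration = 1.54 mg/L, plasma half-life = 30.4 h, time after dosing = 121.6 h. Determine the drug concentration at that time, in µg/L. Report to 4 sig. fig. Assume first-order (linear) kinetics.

96.25 µg/L

k = ln2 / t½ = 0.693147 / 30.4 = 0.02280 h⁻¹
t / t½ = 121.6 / 30.4 = 4 half-lives
C = C₀ × (1/2)^4 = 1.540 × 0.06250 = 0.09625 mg/L
Convert: 0.09625 mg/L × 1000 = 96.25 µg/L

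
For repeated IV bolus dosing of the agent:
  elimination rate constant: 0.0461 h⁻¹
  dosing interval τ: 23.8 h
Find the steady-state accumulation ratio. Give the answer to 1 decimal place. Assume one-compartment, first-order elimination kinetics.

1.5

e^(−kτ) = e^(−0.04610 × 23.8) = 0.3338
Accumulation ratio R = 1 / (1 − e^(−kτ)) = 1 / (1 − 0.3338) = 1.501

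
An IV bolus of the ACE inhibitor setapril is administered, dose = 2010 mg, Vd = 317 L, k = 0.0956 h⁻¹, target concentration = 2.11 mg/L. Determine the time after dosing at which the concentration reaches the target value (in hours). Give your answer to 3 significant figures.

11.5 h

C₀ = Dose / Vd = 2010 / 317 = 6.341 mg/L
t = ln(C₀ / C) / k = ln(6.341 / 2.11) / 0.09560
  = ln(3.005) / 0.09560 = 1.100 / 0.09560 = 11.51 h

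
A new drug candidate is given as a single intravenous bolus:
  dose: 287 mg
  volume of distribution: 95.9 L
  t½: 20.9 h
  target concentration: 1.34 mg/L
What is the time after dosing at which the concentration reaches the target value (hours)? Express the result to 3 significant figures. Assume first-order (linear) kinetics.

24.2 h

C₀ = Dose / Vd = 287.0 / 95.9 = 2.993 mg/L
k = ln2 / t½ = 0.693147 / 20.9 = 0.03316 h⁻¹
t = ln(C₀ / C) / k = ln(2.993 / 1.34) / 0.03316
  = ln(2.234) / 0.03316 = 0.8038 / 0.03316 = 24.24 h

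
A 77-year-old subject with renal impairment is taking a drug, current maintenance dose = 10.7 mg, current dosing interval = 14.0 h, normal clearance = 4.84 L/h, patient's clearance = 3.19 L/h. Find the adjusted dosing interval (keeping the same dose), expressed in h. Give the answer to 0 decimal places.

21 h

To keep the same average steady-state level, dosing rate must scale with clearance.
CL ratio = 3.19 / 4.84 = 0.6591
New interval (same dose) = 14.0 / 0.6591 = 21.24 h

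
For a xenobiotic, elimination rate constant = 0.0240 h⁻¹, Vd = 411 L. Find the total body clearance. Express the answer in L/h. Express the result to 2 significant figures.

CL = k × Vd = 0.0240 × 411 = 9.864 L/h

9.9 L/h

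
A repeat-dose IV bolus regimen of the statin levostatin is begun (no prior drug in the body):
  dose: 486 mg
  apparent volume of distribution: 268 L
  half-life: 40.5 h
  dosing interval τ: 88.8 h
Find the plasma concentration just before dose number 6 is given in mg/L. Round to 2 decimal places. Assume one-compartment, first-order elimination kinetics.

0.51 mg/L

C₀ per dose = Dose / Vd = 486 / 268 = 1.813 mg/L
k = ln2 / t½ = 0.693147 / 40.5 = 0.01711 h⁻¹
Fraction remaining after one interval: r = e^(−kτ) = e^(−0.01711 × 88.8) = 0.2189
Before dose 6, 5 doses have been given (aged 1τ, 2τ, 3τ, 4τ, 5τ).
C_trough = C₀ × (r + r² + … + r^5) = C₀ × r(1−r^5)/(1−r)
        = 1.813 × 0.2189 × (1 − 0.0005026) / (1 − 0.2189) = 0.5078 mg/L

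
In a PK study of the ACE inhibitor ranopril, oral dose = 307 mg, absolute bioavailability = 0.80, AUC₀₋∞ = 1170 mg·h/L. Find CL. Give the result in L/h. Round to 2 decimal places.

CL = F·Dose / AUC = 0.80 × 307 / 1170 = 0.2099 L/h

0.21 L/h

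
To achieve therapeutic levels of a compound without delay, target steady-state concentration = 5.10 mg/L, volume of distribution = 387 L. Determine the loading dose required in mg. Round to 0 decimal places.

LD = Css × Vd = 5.10 × 387 = 1974 mg

1974 mg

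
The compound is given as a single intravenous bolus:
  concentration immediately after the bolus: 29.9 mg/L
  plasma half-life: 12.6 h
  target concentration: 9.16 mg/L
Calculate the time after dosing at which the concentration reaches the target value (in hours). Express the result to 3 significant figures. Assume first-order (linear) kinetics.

k = ln2 / t½ = 0.693147 / 12.6 = 0.05501 h⁻¹
t = ln(C₀ / C) / k = ln(29.90 / 9.16) / 0.05501
  = ln(3.264) / 0.05501 = 1.183 / 0.05501 = 21.51 h

21.5 h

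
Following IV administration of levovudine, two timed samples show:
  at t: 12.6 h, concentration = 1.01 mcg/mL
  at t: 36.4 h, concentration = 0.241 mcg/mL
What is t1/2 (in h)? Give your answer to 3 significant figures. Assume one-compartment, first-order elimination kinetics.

k = ln(C₁/C₂) / (t₂ − t₁) = ln(1.01/0.241) / (36.4 − 12.6)
  = 1.433 / 23.80 = 0.06021 h⁻¹
t½ = ln2 / k = 0.693147 / 0.06021 = 11.51 h

11.5 h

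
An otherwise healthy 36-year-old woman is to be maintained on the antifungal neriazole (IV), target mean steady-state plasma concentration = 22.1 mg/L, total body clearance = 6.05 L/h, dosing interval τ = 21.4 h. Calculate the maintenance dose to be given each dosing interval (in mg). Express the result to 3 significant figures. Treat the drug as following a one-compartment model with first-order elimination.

2860 mg

At steady state, Dose/τ = Css × CL.
Dose = Css × CL × τ = 22.1 × 6.050 × 21.4 = 2861 mg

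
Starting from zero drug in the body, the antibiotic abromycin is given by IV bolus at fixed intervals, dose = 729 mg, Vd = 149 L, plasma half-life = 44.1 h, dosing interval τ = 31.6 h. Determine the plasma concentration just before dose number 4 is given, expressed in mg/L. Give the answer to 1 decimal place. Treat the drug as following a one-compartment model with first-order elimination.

5.9 mg/L

C₀ per dose = Dose / Vd = 729 / 149 = 4.893 mg/L
k = ln2 / t½ = 0.693147 / 44.1 = 0.01572 h⁻¹
Fraction remaining after one interval: r = e^(−kτ) = e^(−0.01572 × 31.6) = 0.6085
Before dose 4, 3 doses have been given (aged 1τ, 2τ, 3τ).
C_trough = C₀ × (r + r² + … + r^3) = C₀ × r(1−r^3)/(1−r)
        = 4.893 × 0.6085 × (1 − 0.2253) / (1 − 0.6085) = 5.892 mg/L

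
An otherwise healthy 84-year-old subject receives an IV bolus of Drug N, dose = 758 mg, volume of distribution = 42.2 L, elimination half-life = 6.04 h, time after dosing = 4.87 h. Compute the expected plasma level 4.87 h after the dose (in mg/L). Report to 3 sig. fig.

C₀ = Dose / Vd = 758.0 / 42.2 = 17.96 mg/L
k = ln2 / t½ = 0.693147 / 6.04 = 0.1148 h⁻¹
C = C₀ · e^(−k·t) = 17.96 × e^(−0.1148 × 4.87)
  = 17.96 × 0.5717 = 10.27 mg/L

10.3 mg/L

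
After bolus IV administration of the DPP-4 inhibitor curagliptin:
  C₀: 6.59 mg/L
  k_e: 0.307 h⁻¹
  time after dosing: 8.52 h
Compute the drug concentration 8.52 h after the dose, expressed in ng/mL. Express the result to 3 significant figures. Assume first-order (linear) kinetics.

C = C₀ · e^(−k·t) = 6.590 × e^(−0.3070 × 8.52)
  = 6.590 × 0.07312 = 0.4819 mg/L
Convert: 0.4819 mg/L × 1000 = 481.9 ng/mL

482 ng/mL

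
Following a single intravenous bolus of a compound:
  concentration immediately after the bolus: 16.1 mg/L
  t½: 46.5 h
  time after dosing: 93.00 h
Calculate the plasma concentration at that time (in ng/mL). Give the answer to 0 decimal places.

4025 ng/mL

k = ln2 / t½ = 0.693147 / 46.5 = 0.01491 h⁻¹
t / t½ = 93.00 / 46.5 = 2 half-lives
C = C₀ × (1/2)^2 = 16.10 × 0.2500 = 4.025 mg/L
Convert: 4.025 mg/L × 1000 = 4025 ng/mL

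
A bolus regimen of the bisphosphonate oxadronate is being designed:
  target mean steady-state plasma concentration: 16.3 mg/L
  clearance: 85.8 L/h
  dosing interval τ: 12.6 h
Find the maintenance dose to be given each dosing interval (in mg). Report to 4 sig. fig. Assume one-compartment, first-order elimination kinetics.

At steady state, Dose/τ = Css × CL.
Dose = Css × CL × τ = 16.3 × 85.80 × 12.6 = 17620 mg

17620 mg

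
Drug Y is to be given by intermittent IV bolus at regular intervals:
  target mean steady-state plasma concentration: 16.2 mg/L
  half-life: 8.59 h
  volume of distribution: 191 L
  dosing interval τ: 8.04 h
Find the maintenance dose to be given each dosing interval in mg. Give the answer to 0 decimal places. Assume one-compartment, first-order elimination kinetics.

2007 mg

k = ln2 / t½ = 0.693147 / 8.59 = 0.08069 h⁻¹
CL = k × Vd = 0.08069 × 191 = 15.41 L/h
At steady state, Dose/τ = Css × CL.
Dose = Css × CL × τ = 16.2 × 15.41 × 8.04 = 2007 mg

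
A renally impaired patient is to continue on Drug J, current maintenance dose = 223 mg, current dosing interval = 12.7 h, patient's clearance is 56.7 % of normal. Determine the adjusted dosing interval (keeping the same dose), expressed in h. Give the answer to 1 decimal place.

22.4 h

To keep the same average steady-state level, dosing rate must scale with clearance.
CL ratio = 56.7 / 100 = 0.5670
New interval (same dose) = 12.7 / 0.5670 = 22.40 h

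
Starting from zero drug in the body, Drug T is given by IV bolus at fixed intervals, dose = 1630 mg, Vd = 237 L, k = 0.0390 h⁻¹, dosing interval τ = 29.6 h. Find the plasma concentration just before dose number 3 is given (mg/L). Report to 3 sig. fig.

C₀ per dose = Dose / Vd = 1630 / 237 = 6.878 mg/L
Fraction remaining after one interval: r = e^(−kτ) = e^(−0.03900 × 29.6) = 0.3152
Before dose 3, 2 doses have been given (aged 1τ, 2τ).
C_trough = C₀ × (r + r²) = 6.878 × (0.3152 + 0.09935) = 2.851 mg/L

2.85 mg/L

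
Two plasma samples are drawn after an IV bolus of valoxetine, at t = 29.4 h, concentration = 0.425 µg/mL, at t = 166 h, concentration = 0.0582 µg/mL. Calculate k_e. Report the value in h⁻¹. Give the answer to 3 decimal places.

0.015 h⁻¹

k = ln(C₁/C₂) / (t₂ − t₁) = ln(0.425/0.0582) / (166 − 29.4)
  = 1.988 / 136.6 = 0.01455 h⁻¹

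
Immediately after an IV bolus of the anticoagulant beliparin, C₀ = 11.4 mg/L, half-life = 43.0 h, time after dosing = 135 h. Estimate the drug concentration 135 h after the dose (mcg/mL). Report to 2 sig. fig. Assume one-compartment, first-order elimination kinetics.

1.3 mcg/mL

k = ln2 / t½ = 0.693147 / 43.0 = 0.01612 h⁻¹
C = C₀ · e^(−k·t) = 11.40 × e^(−0.01612 × 135)
  = 11.40 × 0.1135 = 1.294 mg/L
(1.294 mg/L = 1.294 mcg/mL)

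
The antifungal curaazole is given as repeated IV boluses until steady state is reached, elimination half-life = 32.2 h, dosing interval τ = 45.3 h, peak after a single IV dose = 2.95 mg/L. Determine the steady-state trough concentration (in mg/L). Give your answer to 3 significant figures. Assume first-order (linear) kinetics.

k = ln2 / t½ = 0.693147 / 32.2 = 0.02153 h⁻¹
e^(−kτ) = e^(−0.02153 × 45.3) = 0.3771
Accumulation ratio R = 1 / (1 − e^(−kτ)) = 1 / (1 − 0.3771) = 1.605
Steady-state trough = C₀ × R × e^(−kτ) = 2.95 × 1.605 × 0.3771 = 1.785 mg/L

1.79 mg/L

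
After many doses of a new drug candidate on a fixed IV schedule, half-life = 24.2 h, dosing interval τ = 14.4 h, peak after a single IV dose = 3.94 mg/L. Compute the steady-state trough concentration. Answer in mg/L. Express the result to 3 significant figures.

k = ln2 / t½ = 0.693147 / 24.2 = 0.02864 h⁻¹
e^(−kτ) = e^(−0.02864 × 14.4) = 0.6620
Accumulation ratio R = 1 / (1 − e^(−kτ)) = 1 / (1 − 0.6620) = 2.959
Steady-state trough = C₀ × R × e^(−kτ) = 3.94 × 2.959 × 0.6620 = 7.718 mg/L

7.72 mg/L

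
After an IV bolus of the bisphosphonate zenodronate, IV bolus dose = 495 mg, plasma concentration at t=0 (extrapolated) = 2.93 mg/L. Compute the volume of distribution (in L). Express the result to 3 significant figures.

Vd = Dose / C₀ = 495.0 / 2.93 = 168.9 L

169 L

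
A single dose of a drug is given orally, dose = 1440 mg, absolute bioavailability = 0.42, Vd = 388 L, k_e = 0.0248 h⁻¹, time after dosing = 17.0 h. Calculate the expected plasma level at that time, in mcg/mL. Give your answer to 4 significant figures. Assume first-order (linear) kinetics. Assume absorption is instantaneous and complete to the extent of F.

1.023 mcg/mL

Amount reaching circulation = F × Dose = 0.42 × 1440 = 604.8 mg
C₀ = F·Dose / Vd = 604.8 / 388 = 1.559 mg/L
C = C₀ · e^(−k·t) = 1.559 × e^(−0.02480 × 17.0)
  = 1.559 × 0.6560 = 1.023 mg/L
(1.023 mg/L = 1.023 mcg/mL)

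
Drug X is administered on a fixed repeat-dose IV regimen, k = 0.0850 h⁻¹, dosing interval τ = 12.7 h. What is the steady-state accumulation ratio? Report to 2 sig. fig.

1.5

e^(−kτ) = e^(−0.08500 × 12.7) = 0.3398
Accumulation ratio R = 1 / (1 − e^(−kτ)) = 1 / (1 − 0.3398) = 1.515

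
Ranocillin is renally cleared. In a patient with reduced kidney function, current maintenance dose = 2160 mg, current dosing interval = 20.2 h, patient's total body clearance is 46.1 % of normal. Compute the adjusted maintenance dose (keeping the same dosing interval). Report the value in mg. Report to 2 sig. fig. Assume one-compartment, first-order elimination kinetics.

To keep the same average steady-state level, dosing rate must scale with clearance.
CL ratio = 46.1 / 100 = 0.4610
New dose (same interval) = 2160 × 0.4610 = 995.8 mg

1000 mg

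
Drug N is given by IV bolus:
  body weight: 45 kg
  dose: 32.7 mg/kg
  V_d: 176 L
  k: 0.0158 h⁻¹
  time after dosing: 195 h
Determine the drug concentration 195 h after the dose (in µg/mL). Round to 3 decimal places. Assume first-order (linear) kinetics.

0.384 µg/mL

Total dose = 32.7 × 45 = 1472 mg
C₀ = Dose / Vd = 1472 / 176 = 8.364 mg/L
C = C₀ · e^(−k·t) = 8.364 × e^(−0.01580 × 195)
  = 8.364 × 0.04591 = 0.3840 mg/L
(0.3840 mg/L = 0.3840 µg/mL)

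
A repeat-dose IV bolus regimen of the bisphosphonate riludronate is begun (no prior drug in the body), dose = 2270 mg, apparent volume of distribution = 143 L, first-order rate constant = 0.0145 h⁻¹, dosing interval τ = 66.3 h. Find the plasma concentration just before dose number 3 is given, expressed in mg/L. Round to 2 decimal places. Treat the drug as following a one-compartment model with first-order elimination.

8.39 mg/L

C₀ per dose = Dose / Vd = 2270 / 143 = 15.87 mg/L
Fraction remaining after one interval: r = e^(−kτ) = e^(−0.01450 × 66.3) = 0.3824
Before dose 3, 2 doses have been given (aged 1τ, 2τ).
C_trough = C₀ × (r + r²) = 15.87 × (0.3824 + 0.1462) = 8.389 mg/L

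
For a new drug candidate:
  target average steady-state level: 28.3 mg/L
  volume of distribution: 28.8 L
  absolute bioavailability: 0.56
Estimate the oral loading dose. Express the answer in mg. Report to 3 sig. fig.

LD = Css × Vd / F = 28.3 × 28.8 / 0.56 = 1455 mg

1460 mg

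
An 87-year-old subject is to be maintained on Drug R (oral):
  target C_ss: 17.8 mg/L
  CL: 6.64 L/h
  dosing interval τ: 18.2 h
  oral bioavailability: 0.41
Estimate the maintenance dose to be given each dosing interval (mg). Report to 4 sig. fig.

5247 mg

At steady state, F × (Dose/τ) = Css × CL.
Dose = Css × CL × τ / F = 17.8 × 6.640 × 18.2 / 0.41 = 5247 mg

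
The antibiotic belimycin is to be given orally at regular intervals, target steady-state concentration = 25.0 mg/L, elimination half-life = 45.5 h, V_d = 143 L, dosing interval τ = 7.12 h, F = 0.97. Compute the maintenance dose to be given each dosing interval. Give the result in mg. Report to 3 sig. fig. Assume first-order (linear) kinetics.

k = ln2 / t½ = 0.693147 / 45.5 = 0.01523 h⁻¹
CL = k × Vd = 0.01523 × 143 = 2.178 L/h
At steady state, F × (Dose/τ) = Css × CL.
Dose = Css × CL × τ / F = 25.0 × 2.178 × 7.12 / 0.97 = 399.7 mg

400 mg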